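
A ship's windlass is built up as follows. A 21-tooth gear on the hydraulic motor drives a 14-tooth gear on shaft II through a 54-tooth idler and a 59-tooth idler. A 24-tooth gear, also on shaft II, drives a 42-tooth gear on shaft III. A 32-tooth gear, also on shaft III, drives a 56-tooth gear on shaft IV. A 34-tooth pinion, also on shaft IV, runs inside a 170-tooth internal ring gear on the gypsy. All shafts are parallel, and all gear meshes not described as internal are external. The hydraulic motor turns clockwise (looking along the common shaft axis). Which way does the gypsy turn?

anticlockwise

the hydraulic motor → shaft II: driver → idler → idler → driven is 3 external meshes, 3 reversals → CCW.
shaft II → shaft III: external mesh, 1 reversal → CW.
shaft III → shaft IV: external mesh, 1 reversal → CCW.
shaft IV → the gypsy: internal mesh, same direction → CCW.
5 reversals in total — an odd number — so the gypsy turns opposite to the hydraulic motor.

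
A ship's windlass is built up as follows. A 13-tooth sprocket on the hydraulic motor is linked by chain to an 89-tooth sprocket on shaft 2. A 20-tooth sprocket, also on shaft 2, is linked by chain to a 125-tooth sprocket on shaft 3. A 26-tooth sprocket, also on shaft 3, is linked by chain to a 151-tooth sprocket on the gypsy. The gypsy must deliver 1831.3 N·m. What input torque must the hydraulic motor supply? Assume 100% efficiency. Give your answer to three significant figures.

7.37 N·m

Overall ratio R = 6.8462 × 6.25 × 5.8077 = 248.5.
Input torque = output torque / R = 1831.3 / 248.5 = 7.3694 N·m.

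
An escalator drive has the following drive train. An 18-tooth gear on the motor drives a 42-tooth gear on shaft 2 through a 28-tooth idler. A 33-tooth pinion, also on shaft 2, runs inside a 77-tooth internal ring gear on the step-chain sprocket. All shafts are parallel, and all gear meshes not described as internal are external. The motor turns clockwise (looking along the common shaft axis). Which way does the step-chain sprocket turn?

clockwise

the motor → shaft 2: driver → idler → driven is 2 external meshes, 2 reversals → CW.
shaft 2 → the step-chain sprocket: internal mesh, same direction → CW.
2 reversals in total — an even number — so the step-chain sprocket turns the same way as the motor.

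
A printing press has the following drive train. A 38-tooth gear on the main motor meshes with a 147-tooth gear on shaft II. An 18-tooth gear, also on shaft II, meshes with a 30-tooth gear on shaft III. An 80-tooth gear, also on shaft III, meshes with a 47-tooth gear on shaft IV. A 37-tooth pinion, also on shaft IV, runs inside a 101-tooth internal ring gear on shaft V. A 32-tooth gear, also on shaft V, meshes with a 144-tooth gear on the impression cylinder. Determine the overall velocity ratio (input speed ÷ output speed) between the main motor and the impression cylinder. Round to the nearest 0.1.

Each stage contributes driven/driver: gear mesh 147/38 = 3.8684, gear mesh 30/18 = 1.6667, gear mesh 47/80 = 0.5875, internal gear 101/37 = 2.7297, gear mesh 144/32 = 4.5.
Overall: 3.8684 × 1.6667 × 0.5875 × 2.7297 × 4.5 = 46.529.

46.5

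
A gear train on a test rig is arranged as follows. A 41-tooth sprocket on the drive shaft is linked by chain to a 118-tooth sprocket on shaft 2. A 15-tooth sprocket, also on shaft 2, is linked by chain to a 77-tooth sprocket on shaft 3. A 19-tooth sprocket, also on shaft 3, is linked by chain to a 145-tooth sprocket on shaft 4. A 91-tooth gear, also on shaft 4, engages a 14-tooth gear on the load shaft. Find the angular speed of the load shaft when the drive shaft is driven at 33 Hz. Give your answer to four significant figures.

1.902 Hz

the drive shaft → shaft 2 (chain, 118/41): 33 ÷ 2.878 = 11.466 Hz
shaft 2 → shaft 3 (chain, 77/15): 11.466 ÷ 5.1333 = 2.2337 Hz
shaft 3 → shaft 4 (chain, 145/19): 2.2337 ÷ 7.6316 = 0.29269 Hz
shaft 4 → the load shaft (gear mesh, 14/91): 0.29269 ÷ 0.15385 = 1.9025 Hz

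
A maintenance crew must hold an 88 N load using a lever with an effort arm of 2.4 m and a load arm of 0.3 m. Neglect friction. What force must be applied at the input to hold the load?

11 N

Lever MA = effort arm / load arm = 2.4/0.3 = 8.
Effort = load / MA = 88 / 8 = 11 N.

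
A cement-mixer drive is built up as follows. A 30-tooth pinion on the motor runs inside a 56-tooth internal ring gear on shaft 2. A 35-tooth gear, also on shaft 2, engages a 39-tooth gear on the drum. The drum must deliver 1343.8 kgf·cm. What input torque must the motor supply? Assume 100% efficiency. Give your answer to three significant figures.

646 kgf·cm

Overall ratio R = 1.8667 × 1.1143 = 2.08.
Input torque = output torque / R = 1343.8 / 2.08 = 646.06 kgf·cm.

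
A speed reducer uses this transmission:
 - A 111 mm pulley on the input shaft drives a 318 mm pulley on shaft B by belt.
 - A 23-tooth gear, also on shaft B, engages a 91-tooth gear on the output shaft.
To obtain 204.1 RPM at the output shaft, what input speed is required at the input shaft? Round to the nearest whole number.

Overall ratio R = 2.8649 × 3.9565 = 11.335.
Required input speed = output speed × R = 204.1 × 11.335 = 2313.5 RPM.

2313 RPM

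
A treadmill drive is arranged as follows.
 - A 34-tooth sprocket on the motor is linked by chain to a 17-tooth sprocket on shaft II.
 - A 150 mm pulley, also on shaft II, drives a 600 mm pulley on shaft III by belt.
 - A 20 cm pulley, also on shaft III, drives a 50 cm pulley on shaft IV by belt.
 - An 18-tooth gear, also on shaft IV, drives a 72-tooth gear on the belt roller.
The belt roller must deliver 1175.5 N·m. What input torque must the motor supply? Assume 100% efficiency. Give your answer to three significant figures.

58.8 N·m

Overall ratio R = 0.5 × 4 × 2.5 × 4 = 20.
Input torque = output torque / R = 1175.5 / 20 = 58.775 N·m.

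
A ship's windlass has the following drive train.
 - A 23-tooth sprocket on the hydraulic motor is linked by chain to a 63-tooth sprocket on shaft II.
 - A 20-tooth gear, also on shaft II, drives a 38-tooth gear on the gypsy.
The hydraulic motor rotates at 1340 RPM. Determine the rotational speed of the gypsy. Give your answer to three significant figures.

chain 63/23 = 2.7391 → 1340/2.7391 = 489.21 RPM
gear mesh 38/20 = 1.9 → 489.21/1.9 = 257.48 RPM

257 RPM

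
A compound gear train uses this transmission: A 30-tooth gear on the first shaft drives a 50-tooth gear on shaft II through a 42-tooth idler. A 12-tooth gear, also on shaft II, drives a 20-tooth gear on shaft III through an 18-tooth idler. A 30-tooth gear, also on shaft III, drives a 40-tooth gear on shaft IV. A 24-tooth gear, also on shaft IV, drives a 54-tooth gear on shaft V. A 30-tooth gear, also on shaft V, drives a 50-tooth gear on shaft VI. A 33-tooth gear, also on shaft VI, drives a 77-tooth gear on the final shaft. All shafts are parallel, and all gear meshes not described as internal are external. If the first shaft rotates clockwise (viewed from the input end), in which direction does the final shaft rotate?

clockwise

the first shaft → shaft II: driver → idler → driven is 2 external meshes, 2 reversals → CW.
shaft II → shaft III: driver → idler → driven is 2 external meshes, 2 reversals → CW.
shaft III → shaft IV: external mesh, 1 reversal → CCW.
shaft IV → shaft V: external mesh, 1 reversal → CW.
shaft V → shaft VI: external mesh, 1 reversal → CCW.
shaft VI → the final shaft: external mesh, 1 reversal → CW.
8 reversals in total — an even number — so the final shaft turns the same way as the first shaft.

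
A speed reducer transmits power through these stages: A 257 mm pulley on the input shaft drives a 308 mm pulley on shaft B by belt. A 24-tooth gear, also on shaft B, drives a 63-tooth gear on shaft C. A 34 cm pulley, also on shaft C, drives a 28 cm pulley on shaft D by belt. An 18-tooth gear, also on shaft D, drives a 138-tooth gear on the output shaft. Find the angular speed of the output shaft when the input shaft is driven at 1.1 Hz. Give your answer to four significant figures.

Belt: ratio = 308/257 = 1.1984, so shaft B turns at 1.1 / 1.1984 = 0.91786 Hz.
Gear mesh: ratio = 63/24 = 2.625, so shaft C turns at 0.91786 / 2.625 = 0.34966 Hz.
Belt: ratio = 28/34 = 0.82353, so shaft D turns at 0.34966 / 0.82353 = 0.42459 Hz.
Gear mesh: ratio = 138/18 = 7.6667, so the output shaft turns at 0.42459 / 7.6667 = 0.055381 Hz.

0.05538 Hz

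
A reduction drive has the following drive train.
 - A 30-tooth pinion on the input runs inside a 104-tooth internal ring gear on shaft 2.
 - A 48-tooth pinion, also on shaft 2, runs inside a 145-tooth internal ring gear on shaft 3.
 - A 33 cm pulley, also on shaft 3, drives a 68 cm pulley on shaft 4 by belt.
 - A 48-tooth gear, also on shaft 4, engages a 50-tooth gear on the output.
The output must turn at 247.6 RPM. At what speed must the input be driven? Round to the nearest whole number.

Overall ratio R = 3.4667 × 3.0208 × 2.0606 × 1.0417 = 22.478.
Required input speed = output speed × R = 247.6 × 22.478 = 5565.6 RPM.

5566 RPM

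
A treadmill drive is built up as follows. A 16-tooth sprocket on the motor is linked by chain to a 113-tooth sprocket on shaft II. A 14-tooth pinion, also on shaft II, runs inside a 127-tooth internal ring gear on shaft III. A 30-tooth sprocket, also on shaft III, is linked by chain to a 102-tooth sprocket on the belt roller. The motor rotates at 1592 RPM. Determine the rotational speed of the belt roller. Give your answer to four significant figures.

7.309 RPM

the motor → shaft II (chain, 113/16): 1592 ÷ 7.0625 = 225.42 RPM
shaft II → shaft III (internal gear, 127/14): 225.42 ÷ 9.0714 = 24.849 RPM
shaft III → the belt roller (chain, 102/30): 24.849 ÷ 3.4 = 7.3085 RPM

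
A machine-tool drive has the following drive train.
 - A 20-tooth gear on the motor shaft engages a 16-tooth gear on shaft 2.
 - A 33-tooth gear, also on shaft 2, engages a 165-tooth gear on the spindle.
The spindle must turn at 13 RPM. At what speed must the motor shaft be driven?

Overall ratio R = 0.8 × 5 = 4.
Required input speed = output speed × R = 13 × 4 = 52 RPM.

52 RPM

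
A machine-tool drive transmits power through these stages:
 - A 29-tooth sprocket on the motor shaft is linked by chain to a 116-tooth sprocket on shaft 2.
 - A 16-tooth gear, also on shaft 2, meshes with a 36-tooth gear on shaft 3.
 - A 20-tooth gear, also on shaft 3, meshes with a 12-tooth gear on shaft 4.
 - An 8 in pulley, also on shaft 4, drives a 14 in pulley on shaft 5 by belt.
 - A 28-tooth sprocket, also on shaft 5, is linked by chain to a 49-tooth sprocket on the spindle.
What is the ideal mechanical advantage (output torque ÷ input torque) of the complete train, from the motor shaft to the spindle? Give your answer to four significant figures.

16.54

Each stage contributes driven/driver: chain 116/29 = 4, gear mesh 36/16 = 2.25, gear mesh 12/20 = 0.6, belt 14/8 = 1.75, chain 49/28 = 1.75.
Overall: 4 × 2.25 × 0.6 × 1.75 × 1.75 = 16.538.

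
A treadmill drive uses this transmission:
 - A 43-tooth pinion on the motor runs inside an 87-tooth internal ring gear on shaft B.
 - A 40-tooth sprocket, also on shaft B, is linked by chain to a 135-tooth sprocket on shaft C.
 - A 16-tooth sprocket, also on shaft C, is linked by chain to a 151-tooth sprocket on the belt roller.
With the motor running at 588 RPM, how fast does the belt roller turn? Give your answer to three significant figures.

Internal gear: ratio = 87/43 = 2.0233, so shaft B turns at 588 / 2.0233 = 290.62 RPM.
Chain: ratio = 135/40 = 3.375, so shaft C turns at 290.62 / 3.375 = 86.11 RPM.
Chain: ratio = 151/16 = 9.4375, so the belt roller turns at 86.11 / 9.4375 = 9.1242 RPM.

9.12 RPM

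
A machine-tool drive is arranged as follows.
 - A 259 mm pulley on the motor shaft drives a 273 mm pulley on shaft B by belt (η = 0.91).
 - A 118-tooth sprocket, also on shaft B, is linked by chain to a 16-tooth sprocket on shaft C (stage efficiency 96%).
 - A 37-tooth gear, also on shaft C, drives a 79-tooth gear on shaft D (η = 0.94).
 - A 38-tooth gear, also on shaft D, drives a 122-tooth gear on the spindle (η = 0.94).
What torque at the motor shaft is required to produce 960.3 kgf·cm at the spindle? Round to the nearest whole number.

1270 kgf·cm

Overall ratio R = 1.0541 × 0.13559 × 2.1351 × 3.2105 = 0.97972; overall efficiency η = 0.91 × 0.96 × 0.94 × 0.94 = 0.7719.
Input torque = output torque / (R × η) = 960.3 / (0.97972 × 0.7719) = 1269.8 kgf·cm.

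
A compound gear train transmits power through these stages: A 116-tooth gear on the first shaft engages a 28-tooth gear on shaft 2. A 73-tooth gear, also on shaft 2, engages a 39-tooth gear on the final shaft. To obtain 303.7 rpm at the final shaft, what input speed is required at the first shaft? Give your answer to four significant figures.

39.16 rpm

Overall ratio R = 0.24138 × 0.53425 = 0.12896.
Required input speed = output speed × R = 303.7 × 0.12896 = 39.164 rpm.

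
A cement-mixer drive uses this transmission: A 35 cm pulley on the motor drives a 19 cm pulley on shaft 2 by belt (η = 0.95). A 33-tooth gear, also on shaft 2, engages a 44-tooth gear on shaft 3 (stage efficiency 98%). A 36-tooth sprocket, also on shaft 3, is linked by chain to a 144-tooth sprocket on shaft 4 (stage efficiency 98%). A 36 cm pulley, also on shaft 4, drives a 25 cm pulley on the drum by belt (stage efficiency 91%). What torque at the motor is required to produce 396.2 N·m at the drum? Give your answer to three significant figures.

237 N·m

Overall ratio R = 0.54286 × 1.3333 × 4 × 0.69444 = 2.0106; overall efficiency η = 0.95 × 0.98 × 0.98 × 0.91 = 0.8303.
Input torque = output torque / (R × η) = 396.2 / (2.0106 × 0.8303) = 237.34 N·m.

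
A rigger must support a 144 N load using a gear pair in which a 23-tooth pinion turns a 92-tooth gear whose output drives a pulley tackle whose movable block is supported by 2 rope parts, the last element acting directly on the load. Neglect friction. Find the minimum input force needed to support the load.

Gear pair MA = 92/23 = 4.
Block-and-tackle MA = number of supporting rope parts = 2.
Combined ideal MA = 4 × 2 = 8.
Effort = load / MA = 144 / 8 = 18 N.

18 N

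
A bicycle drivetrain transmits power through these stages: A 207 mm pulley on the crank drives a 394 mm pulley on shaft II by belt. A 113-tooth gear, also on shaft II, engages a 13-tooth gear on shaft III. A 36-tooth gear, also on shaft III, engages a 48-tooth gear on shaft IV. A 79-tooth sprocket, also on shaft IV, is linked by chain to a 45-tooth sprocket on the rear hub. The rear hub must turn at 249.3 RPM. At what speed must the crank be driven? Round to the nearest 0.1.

Overall ratio R = 1.9034 × 0.11504 × 1.3333 × 0.56962 = 0.16631.
Required input speed = output speed × R = 249.3 × 0.16631 = 41.461 RPM.

41.5 RPM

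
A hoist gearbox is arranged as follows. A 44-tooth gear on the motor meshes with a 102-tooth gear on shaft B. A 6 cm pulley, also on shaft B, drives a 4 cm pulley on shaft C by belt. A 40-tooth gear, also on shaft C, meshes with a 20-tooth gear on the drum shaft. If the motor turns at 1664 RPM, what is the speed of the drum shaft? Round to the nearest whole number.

Gear mesh: ratio = 102/44 = 2.3182, so shaft B turns at 1664 / 2.3182 = 717.8 RPM.
Belt: ratio = 4/6 = 0.66667, so shaft C turns at 717.8 / 0.66667 = 1076.7 RPM.
Gear mesh: ratio = 20/40 = 0.5, so the drum shaft turns at 1076.7 / 0.5 = 2153.4 RPM.

2153 RPM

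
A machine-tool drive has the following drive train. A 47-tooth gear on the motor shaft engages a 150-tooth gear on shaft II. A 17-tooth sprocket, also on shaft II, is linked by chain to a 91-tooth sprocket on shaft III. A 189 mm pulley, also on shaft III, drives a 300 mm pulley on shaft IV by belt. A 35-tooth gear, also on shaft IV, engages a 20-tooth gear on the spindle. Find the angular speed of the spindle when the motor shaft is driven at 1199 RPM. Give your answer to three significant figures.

77.4 RPM

gear mesh 150/47 = 3.1915 → 1199/3.1915 = 375.69 RPM
chain 91/17 = 5.3529 → 375.69/5.3529 = 70.183 RPM
belt 300/189 = 1.5873 → 70.183/1.5873 = 44.215 RPM
gear mesh 20/35 = 0.57143 → 44.215/0.57143 = 77.377 RPM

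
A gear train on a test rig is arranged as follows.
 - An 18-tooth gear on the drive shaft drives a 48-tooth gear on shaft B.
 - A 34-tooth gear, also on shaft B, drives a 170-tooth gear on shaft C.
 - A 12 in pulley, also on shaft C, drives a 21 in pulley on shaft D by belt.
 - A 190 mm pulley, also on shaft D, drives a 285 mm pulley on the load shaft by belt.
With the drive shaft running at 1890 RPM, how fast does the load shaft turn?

the drive shaft → shaft B (gear mesh, 48/18): 1890 ÷ 2.6667 = 708.75 RPM
shaft B → shaft C (gear mesh, 170/34): 708.75 ÷ 5 = 141.75 RPM
shaft C → shaft D (belt, 21/12): 141.75 ÷ 1.75 = 81 RPM
shaft D → the load shaft (belt, 285/190): 81 ÷ 1.5 = 54 RPM

54 RPM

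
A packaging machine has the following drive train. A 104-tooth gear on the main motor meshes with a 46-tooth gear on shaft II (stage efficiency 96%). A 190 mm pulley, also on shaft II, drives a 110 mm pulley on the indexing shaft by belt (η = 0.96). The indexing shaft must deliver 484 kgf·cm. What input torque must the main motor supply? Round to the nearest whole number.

2051 kgf·cm

Overall ratio R = 0.44231 × 0.57895 = 0.25607; overall efficiency η = 0.96 × 0.96 = 0.9216.
Input torque = output torque / (R × η) = 484 / (0.25607 × 0.9216) = 2050.9 kgf·cm.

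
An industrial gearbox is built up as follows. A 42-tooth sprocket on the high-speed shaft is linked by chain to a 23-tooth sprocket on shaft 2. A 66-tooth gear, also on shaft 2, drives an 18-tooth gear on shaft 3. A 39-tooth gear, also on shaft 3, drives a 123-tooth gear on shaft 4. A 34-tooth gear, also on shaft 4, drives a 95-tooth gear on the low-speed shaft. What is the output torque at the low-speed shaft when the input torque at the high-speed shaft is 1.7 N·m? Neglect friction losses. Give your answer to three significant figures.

Chain: ratio = 23/42 = 0.54762; torque at shaft 2 = 1.7 × 0.54762 = 0.93095 N·m.
Gear mesh: ratio = 18/66 = 0.27273; torque at shaft 3 = 0.93095 × 0.27273 = 0.2539 N·m.
Gear mesh: ratio = 123/39 = 3.1538; torque at shaft 4 = 0.2539 × 3.1538 = 0.80075 N·m.
Gear mesh: ratio = 95/34 = 2.7941; torque at the low-speed shaft = 0.80075 × 2.7941 = 2.2374 N·m.

2.24 N·m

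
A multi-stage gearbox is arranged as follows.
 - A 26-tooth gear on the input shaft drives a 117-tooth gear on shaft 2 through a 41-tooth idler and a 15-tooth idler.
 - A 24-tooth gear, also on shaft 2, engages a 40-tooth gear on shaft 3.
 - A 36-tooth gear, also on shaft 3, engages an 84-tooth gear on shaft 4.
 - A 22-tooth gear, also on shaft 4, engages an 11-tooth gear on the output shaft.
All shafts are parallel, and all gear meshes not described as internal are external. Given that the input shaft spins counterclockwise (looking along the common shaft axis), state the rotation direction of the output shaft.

counterclockwise

the input shaft → shaft 2: driver → idler → idler → driven is 3 external meshes, 3 reversals → CW.
shaft 2 → shaft 3: external mesh, 1 reversal → CCW.
shaft 3 → shaft 4: external mesh, 1 reversal → CW.
shaft 4 → the output shaft: external mesh, 1 reversal → CCW.
6 reversals in total — an even number — so the output shaft turns the same way as the input shaft.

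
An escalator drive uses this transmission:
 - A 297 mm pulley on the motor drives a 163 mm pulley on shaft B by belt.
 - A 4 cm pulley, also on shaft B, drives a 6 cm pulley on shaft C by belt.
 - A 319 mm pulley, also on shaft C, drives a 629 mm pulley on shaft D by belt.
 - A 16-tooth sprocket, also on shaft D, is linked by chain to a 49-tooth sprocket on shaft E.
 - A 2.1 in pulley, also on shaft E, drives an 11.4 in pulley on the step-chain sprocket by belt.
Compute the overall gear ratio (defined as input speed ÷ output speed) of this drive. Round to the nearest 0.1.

Each stage contributes driven/driver: belt 163/297 = 0.54882, belt 6/4 = 1.5, belt 629/319 = 1.9718, chain 49/16 = 3.0625, belt 11.4/2.1 = 5.4286.
Overall: 0.54882 × 1.5 × 1.9718 × 3.0625 × 5.4286 = 26.986.

27.0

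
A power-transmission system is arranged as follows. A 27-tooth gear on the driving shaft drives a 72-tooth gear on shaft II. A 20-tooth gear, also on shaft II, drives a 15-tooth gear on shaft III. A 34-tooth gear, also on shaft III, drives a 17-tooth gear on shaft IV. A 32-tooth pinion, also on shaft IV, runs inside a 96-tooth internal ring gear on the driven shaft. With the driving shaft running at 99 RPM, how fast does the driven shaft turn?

33 RPM

the driving shaft → shaft II (gear mesh, 72/27): 99 ÷ 2.6667 = 37.125 RPM
shaft II → shaft III (gear mesh, 15/20): 37.125 ÷ 0.75 = 49.5 RPM
shaft III → shaft IV (gear mesh, 17/34): 49.5 ÷ 0.5 = 99 RPM
shaft IV → the driven shaft (internal gear, 96/32): 99 ÷ 3 = 33 RPM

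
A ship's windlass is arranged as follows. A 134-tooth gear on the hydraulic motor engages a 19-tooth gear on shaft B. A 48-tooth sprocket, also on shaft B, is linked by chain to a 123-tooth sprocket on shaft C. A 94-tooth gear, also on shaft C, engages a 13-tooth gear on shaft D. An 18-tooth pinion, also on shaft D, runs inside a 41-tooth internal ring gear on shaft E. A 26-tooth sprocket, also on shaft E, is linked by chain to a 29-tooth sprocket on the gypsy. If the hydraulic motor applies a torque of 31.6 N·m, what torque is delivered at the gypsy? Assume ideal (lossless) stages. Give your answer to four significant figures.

Gear mesh: ratio = 19/134 = 0.14179; torque at shaft B = 31.6 × 0.14179 = 4.4806 N·m.
Chain: ratio = 123/48 = 2.5625; torque at shaft C = 4.4806 × 2.5625 = 11.482 N·m.
Gear mesh: ratio = 13/94 = 0.1383; torque at shaft D = 11.482 × 0.1383 = 1.5879 N·m.
Internal gear: ratio = 41/18 = 2.2778; torque at shaft E = 1.5879 × 2.2778 = 3.6168 N·m.
Chain: ratio = 29/26 = 1.1154; torque at the gypsy = 3.6168 × 1.1154 = 4.0341 N·m.

4.034 N·m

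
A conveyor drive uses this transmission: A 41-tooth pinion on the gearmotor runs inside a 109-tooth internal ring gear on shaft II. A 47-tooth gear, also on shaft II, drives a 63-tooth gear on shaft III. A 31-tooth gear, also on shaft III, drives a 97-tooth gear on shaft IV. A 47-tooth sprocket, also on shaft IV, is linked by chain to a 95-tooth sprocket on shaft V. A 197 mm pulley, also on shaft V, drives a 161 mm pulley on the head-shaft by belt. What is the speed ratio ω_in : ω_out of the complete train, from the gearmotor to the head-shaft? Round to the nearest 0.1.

18.4

Each stage contributes driven/driver: internal gear 109/41 = 2.6585, gear mesh 63/47 = 1.3404, gear mesh 97/31 = 3.129, chain 95/47 = 2.0213, belt 161/197 = 0.81726.
Overall: 2.6585 × 1.3404 × 3.129 × 2.0213 × 0.81726 = 18.42.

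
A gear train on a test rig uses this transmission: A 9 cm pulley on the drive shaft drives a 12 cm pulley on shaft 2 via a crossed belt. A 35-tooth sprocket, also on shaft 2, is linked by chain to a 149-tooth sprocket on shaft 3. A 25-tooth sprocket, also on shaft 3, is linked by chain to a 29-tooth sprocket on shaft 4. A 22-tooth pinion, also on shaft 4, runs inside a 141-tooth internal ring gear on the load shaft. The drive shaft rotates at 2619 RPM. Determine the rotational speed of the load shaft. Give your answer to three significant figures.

62.1 RPM

the drive shaft → shaft 2 (belt, 12/9): 2619 ÷ 1.3333 = 1964.2 RPM
shaft 2 → shaft 3 (chain, 149/35): 1964.2 ÷ 4.2571 = 461.4 RPM
shaft 3 → shaft 4 (chain, 29/25): 461.4 ÷ 1.16 = 397.76 RPM
shaft 4 → the load shaft (internal gear, 141/22): 397.76 ÷ 6.4091 = 62.062 RPM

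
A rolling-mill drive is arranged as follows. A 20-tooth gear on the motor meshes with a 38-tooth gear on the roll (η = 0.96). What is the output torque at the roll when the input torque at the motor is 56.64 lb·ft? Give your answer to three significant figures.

gear mesh 38/20 = 1.9 → τ = 56.64·1.9·0.96 = 103.31 lb·ft

103 lb·ft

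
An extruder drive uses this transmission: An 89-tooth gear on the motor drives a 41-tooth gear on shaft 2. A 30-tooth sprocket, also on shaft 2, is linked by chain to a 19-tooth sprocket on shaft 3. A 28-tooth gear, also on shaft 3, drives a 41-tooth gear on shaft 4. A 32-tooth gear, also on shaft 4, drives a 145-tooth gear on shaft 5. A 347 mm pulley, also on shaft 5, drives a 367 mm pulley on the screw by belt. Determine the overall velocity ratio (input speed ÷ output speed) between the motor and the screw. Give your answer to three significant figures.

Each stage contributes driven/driver: gear mesh 41/89 = 0.46067, chain 19/30 = 0.63333, gear mesh 41/28 = 1.4643, gear mesh 145/32 = 4.5312, belt 367/347 = 1.0576.
Overall: 0.46067 × 0.63333 × 1.4643 × 4.5312 × 1.0576 = 2.0474.

2.05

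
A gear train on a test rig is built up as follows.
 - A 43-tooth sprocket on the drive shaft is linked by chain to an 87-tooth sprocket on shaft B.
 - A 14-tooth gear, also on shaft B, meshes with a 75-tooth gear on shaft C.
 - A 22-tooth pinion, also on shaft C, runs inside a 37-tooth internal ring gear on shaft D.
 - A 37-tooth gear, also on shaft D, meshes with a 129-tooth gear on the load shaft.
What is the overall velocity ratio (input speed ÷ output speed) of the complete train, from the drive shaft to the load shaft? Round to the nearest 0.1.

63.6

Each stage contributes driven/driver: chain 87/43 = 2.0233, gear mesh 75/14 = 5.3571, internal gear 37/22 = 1.6818, gear mesh 129/37 = 3.4865.
Overall: 2.0233 × 5.3571 × 1.6818 × 3.4865 = 63.555.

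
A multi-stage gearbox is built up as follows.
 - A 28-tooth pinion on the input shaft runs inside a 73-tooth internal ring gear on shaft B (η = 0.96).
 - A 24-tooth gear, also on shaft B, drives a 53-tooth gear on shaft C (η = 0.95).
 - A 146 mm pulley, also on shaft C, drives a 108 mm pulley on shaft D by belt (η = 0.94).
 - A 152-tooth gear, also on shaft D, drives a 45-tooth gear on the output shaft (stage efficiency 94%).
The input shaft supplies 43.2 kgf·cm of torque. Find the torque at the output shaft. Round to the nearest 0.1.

After the internal gear (73/28): 43.2 × 2.6071 × 0.96 = 108.12 kgf·cm
After the gear mesh (53/24): 108.12 × 2.2083 × 0.95 = 226.83 kgf·cm
After the belt (108/146): 226.83 × 0.73973 × 0.94 = 157.73 kgf·cm
After the gear mesh (45/152): 157.73 × 0.29605 × 0.94 = 43.894 kgf·cm

43.9 kgf·cm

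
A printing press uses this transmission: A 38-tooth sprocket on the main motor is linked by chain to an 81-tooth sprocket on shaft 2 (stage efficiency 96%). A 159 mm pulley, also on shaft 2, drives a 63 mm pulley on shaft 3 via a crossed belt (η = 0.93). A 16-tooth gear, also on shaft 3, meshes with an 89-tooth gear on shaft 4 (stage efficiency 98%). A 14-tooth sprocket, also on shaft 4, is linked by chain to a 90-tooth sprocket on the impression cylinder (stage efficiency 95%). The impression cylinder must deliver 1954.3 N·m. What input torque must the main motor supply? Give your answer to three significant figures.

77.8 N·m

Overall ratio R = 2.1316 × 0.39623 × 5.5625 × 6.4286 = 30.202; overall efficiency η = 0.96 × 0.93 × 0.98 × 0.95 = 0.8312.
Input torque = output torque / (R × η) = 1954.3 / (30.202 × 0.8312) = 77.85 N·m.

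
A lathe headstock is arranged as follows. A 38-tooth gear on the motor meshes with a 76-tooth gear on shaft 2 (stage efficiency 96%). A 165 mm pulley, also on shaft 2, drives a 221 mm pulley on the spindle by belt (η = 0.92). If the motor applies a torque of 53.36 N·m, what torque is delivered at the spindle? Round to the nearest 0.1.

Gear mesh: ratio = 76/38 = 2; torque at shaft 2 = 53.36 × 2 × 0.96 = 102.45 N·m.
Belt: ratio = 221/165 = 1.3394; torque at the spindle = 102.45 × 1.3394 × 0.92 = 126.24 N·m.

126.2 N·m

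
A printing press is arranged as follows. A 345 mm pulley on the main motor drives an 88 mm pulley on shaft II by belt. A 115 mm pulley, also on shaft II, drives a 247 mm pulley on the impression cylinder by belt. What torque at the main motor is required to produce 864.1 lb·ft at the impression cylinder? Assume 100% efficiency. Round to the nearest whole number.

Overall ratio R = 0.25507 × 2.1478 = 0.54785.
Input torque = output torque / R = 864.1 / 0.54785 = 1577.3 lb·ft.

1577 lb·ft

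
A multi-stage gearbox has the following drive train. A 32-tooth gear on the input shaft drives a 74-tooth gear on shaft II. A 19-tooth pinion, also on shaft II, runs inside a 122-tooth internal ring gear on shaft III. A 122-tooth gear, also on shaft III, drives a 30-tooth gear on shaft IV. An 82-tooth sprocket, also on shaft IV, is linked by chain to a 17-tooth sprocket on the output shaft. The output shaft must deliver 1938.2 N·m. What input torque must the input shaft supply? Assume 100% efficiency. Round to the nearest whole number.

2560 N·m

Overall ratio R = 2.3125 × 6.4211 × 0.2459 × 0.20732 = 0.75698.
Input torque = output torque / R = 1938.2 / 0.75698 = 2560.4 N·m.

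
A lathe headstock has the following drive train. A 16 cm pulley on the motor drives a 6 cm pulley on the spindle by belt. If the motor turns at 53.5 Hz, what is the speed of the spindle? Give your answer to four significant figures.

142.7 Hz

Belt: ratio = 6/16 = 0.375, so the spindle turns at 53.5 / 0.375 = 142.67 Hz.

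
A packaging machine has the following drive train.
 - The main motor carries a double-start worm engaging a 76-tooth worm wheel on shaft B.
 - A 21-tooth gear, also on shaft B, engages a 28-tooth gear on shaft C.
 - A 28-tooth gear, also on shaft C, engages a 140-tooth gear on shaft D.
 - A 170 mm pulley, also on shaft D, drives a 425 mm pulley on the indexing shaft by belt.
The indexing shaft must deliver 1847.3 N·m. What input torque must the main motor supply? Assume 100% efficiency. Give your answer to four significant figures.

2.917 N·m

Overall ratio R = 38 × 1.3333 × 5 × 2.5 = 633.33.
Input torque = output torque / R = 1847.3 / 633.33 = 2.9168 N·m.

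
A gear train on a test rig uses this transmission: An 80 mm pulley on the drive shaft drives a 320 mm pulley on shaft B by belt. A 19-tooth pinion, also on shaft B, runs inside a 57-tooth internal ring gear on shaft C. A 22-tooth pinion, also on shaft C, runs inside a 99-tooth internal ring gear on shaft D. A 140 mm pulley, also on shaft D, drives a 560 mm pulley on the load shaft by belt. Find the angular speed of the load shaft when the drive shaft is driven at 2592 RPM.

Belt: ratio = 320/80 = 4, so shaft B turns at 2592 / 4 = 648 RPM.
Internal gear: ratio = 57/19 = 3, so shaft C turns at 648 / 3 = 216 RPM.
Internal gear: ratio = 99/22 = 4.5, so shaft D turns at 216 / 4.5 = 48 RPM.
Belt: ratio = 560/140 = 4, so the load shaft turns at 48 / 4 = 12 RPM.

12 RPM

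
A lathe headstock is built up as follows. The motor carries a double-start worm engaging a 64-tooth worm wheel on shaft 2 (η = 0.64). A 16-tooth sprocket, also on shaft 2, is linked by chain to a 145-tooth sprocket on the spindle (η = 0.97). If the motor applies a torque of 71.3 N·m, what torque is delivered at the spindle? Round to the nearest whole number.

12836 N·m

worm 64/2 = 32 → τ = 71.3·32·0.64 = 1460.2 N·m
chain 145/16 = 9.0625 → τ = 1460.2·9.0625·0.97 = 12836 N·m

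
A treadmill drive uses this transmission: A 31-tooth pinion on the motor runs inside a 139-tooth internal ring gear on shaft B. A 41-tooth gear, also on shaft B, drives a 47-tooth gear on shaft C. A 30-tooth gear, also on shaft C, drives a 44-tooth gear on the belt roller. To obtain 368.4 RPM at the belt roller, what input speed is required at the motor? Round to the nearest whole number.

Overall ratio R = 4.4839 × 1.1463 × 1.4667 = 7.5387.
Required input speed = output speed × R = 368.4 × 7.5387 = 2777.3 RPM.

2777 RPM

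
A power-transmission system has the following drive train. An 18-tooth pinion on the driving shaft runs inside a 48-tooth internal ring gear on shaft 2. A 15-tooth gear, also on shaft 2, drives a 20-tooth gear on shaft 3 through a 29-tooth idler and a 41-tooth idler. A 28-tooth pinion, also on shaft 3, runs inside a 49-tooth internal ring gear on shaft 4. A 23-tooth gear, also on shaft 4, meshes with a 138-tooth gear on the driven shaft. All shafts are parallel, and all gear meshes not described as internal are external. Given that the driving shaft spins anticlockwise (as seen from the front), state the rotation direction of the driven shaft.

anticlockwise

the driving shaft → shaft 2: internal mesh, same direction → CCW.
shaft 2 → shaft 3: driver → idler → idler → driven is 3 external meshes, 3 reversals → CW.
shaft 3 → shaft 4: internal mesh, same direction → CW.
shaft 4 → the driven shaft: external mesh, 1 reversal → CCW.
4 reversals in total — an even number — so the driven shaft turns the same way as the driving shaft.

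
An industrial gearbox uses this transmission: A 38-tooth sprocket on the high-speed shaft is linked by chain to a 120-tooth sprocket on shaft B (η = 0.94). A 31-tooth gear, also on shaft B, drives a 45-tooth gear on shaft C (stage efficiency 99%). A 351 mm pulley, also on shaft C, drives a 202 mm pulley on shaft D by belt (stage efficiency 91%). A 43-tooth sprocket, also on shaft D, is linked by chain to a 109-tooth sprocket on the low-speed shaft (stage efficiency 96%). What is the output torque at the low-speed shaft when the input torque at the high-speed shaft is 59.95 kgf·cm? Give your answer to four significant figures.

After the chain (120/38): 59.95 × 3.1579 × 0.94 = 177.96 kgf·cm
After the gear mesh (45/31): 177.96 × 1.4516 × 0.99 = 255.74 kgf·cm
After the belt (202/351): 255.74 × 0.5755 × 0.91 = 133.93 kgf·cm
After the chain (109/43): 133.93 × 2.5349 × 0.96 = 325.92 kgf·cm

325.9 kgf·cm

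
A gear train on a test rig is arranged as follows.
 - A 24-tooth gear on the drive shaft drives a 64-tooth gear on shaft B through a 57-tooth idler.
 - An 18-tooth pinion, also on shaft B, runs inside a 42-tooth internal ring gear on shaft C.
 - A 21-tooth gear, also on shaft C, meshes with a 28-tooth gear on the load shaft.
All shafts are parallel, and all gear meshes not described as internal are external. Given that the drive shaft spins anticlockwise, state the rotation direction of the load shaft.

the drive shaft → shaft B: driver → idler → driven is 2 external meshes, 2 reversals → CCW.
shaft B → shaft C: internal mesh, same direction → CCW.
shaft C → the load shaft: external mesh, 1 reversal → CW.
3 reversals in total — an odd number — so the load shaft turns opposite to the drive shaft.

clockwise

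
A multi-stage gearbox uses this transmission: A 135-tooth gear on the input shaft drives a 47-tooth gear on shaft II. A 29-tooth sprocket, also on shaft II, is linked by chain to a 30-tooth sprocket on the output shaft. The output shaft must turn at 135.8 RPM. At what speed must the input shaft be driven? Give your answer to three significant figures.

Overall ratio R = 0.34815 × 1.0345 = 0.36015.
Required input speed = output speed × R = 135.8 × 0.36015 = 48.909 RPM.

48.9 RPM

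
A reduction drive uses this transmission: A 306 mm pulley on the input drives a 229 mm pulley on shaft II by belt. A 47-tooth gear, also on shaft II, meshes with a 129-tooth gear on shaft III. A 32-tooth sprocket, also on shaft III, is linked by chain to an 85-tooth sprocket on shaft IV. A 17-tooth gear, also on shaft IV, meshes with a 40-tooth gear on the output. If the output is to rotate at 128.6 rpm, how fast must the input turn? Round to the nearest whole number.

Overall ratio R = 0.74837 × 2.7447 × 2.6562 × 2.3529 = 12.838.
Required input speed = output speed × R = 128.6 × 12.838 = 1650.9 rpm.

1651 rpm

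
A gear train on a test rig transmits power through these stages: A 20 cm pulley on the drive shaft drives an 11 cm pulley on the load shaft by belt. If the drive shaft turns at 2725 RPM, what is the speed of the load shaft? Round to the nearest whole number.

the drive shaft → the load shaft (belt, 11/20): 2725 ÷ 0.55 = 4954.5 RPM

4955 RPM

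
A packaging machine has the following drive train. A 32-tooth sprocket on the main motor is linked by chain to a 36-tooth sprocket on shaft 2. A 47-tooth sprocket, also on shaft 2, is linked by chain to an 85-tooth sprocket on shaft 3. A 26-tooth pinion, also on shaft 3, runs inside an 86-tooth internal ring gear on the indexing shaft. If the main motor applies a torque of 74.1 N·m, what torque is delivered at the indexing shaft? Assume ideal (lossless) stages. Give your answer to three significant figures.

After the chain (36/32): 74.1 × 1.125 = 83.362 N·m
After the chain (85/47): 83.362 × 1.8085 = 150.76 N·m
After the internal gear (86/26): 150.76 × 3.3077 = 498.67 N·m

499 N·m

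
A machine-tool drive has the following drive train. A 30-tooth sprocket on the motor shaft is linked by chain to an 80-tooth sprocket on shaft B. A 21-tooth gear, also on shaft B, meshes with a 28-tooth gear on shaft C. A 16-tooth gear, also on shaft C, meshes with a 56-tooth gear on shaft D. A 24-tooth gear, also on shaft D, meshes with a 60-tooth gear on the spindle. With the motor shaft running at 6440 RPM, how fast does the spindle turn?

the motor shaft → shaft B (chain, 80/30): 6440 ÷ 2.6667 = 2415 RPM
shaft B → shaft C (gear mesh, 28/21): 2415 ÷ 1.3333 = 1811.2 RPM
shaft C → shaft D (gear mesh, 56/16): 1811.2 ÷ 3.5 = 517.5 RPM
shaft D → the spindle (gear mesh, 60/24): 517.5 ÷ 2.5 = 207 RPM

207 RPM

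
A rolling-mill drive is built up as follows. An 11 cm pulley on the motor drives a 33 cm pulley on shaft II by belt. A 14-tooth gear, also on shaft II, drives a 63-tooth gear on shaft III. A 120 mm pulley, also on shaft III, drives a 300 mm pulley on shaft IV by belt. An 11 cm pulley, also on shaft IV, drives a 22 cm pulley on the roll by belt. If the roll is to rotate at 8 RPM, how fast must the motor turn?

540 RPM

Overall ratio R = 3 × 4.5 × 2.5 × 2 = 67.5.
Required input speed = output speed × R = 8 × 67.5 = 540 RPM.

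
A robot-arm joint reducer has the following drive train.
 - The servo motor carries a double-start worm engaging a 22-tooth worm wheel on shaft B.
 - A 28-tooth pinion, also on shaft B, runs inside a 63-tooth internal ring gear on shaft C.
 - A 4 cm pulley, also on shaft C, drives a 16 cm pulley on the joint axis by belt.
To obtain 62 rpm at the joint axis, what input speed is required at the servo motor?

6138 rpm

Overall ratio R = 11 × 2.25 × 4 = 99.
Required input speed = output speed × R = 62 × 99 = 6138 rpm.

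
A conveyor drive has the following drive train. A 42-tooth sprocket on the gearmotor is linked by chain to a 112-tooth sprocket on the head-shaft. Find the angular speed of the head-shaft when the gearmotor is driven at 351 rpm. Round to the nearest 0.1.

131.6 rpm

Chain: ratio = 112/42 = 2.6667, so the head-shaft turns at 351 / 2.6667 = 131.62 rpm.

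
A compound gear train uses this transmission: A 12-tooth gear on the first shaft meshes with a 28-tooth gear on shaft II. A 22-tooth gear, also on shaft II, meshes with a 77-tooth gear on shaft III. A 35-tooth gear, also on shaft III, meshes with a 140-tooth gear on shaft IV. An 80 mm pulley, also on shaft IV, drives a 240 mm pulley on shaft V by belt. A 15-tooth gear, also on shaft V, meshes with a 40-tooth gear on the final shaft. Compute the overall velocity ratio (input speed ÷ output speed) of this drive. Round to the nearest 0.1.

261.3

Each stage contributes driven/driver: gear mesh 28/12 = 2.3333, gear mesh 77/22 = 3.5, gear mesh 140/35 = 4, belt 240/80 = 3, gear mesh 40/15 = 2.6667.
Overall: 2.3333 × 3.5 × 4 × 3 × 2.6667 = 261.33.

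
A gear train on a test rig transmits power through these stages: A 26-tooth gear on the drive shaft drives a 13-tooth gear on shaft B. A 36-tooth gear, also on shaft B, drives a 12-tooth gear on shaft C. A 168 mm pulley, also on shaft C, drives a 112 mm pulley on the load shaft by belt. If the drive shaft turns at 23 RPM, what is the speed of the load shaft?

207 RPM

the drive shaft → shaft B (gear mesh, 13/26): 23 ÷ 0.5 = 46 RPM
shaft B → shaft C (gear mesh, 12/36): 46 ÷ 0.33333 = 138 RPM
shaft C → the load shaft (belt, 112/168): 138 ÷ 0.66667 = 207 RPM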